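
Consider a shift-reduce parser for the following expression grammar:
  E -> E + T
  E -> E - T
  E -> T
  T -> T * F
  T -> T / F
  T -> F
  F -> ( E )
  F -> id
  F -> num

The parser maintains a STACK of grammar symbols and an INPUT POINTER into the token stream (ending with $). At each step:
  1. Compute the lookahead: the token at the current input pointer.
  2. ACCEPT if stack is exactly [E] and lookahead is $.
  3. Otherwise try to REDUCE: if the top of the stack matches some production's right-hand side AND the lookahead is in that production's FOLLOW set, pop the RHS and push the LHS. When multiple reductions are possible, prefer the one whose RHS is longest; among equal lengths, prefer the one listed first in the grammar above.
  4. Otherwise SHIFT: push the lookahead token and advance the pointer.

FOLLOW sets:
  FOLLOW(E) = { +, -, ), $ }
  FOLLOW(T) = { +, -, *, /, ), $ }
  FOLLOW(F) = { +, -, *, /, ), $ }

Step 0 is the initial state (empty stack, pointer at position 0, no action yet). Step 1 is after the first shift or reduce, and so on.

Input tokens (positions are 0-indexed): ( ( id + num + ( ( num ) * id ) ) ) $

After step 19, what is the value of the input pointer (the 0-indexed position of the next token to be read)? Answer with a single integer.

Step 1: shift (. Stack=[(] ptr=1 lookahead=( remaining=[( id + num + ( ( num ) * id ) ) ) $]
Step 2: shift (. Stack=[( (] ptr=2 lookahead=id remaining=[id + num + ( ( num ) * id ) ) ) $]
Step 3: shift id. Stack=[( ( id] ptr=3 lookahead=+ remaining=[+ num + ( ( num ) * id ) ) ) $]
Step 4: reduce F->id. Stack=[( ( F] ptr=3 lookahead=+ remaining=[+ num + ( ( num ) * id ) ) ) $]
Step 5: reduce T->F. Stack=[( ( T] ptr=3 lookahead=+ remaining=[+ num + ( ( num ) * id ) ) ) $]
Step 6: reduce E->T. Stack=[( ( E] ptr=3 lookahead=+ remaining=[+ num + ( ( num ) * id ) ) ) $]
Step 7: shift +. Stack=[( ( E +] ptr=4 lookahead=num remaining=[num + ( ( num ) * id ) ) ) $]
Step 8: shift num. Stack=[( ( E + num] ptr=5 lookahead=+ remaining=[+ ( ( num ) * id ) ) ) $]
Step 9: reduce F->num. Stack=[( ( E + F] ptr=5 lookahead=+ remaining=[+ ( ( num ) * id ) ) ) $]
Step 10: reduce T->F. Stack=[( ( E + T] ptr=5 lookahead=+ remaining=[+ ( ( num ) * id ) ) ) $]
Step 11: reduce E->E + T. Stack=[( ( E] ptr=5 lookahead=+ remaining=[+ ( ( num ) * id ) ) ) $]
Step 12: shift +. Stack=[( ( E +] ptr=6 lookahead=( remaining=[( ( num ) * id ) ) ) $]
Step 13: shift (. Stack=[( ( E + (] ptr=7 lookahead=( remaining=[( num ) * id ) ) ) $]
Step 14: shift (. Stack=[( ( E + ( (] ptr=8 lookahead=num remaining=[num ) * id ) ) ) $]
Step 15: shift num. Stack=[( ( E + ( ( num] ptr=9 lookahead=) remaining=[) * id ) ) ) $]
Step 16: reduce F->num. Stack=[( ( E + ( ( F] ptr=9 lookahead=) remaining=[) * id ) ) ) $]
Step 17: reduce T->F. Stack=[( ( E + ( ( T] ptr=9 lookahead=) remaining=[) * id ) ) ) $]
Step 18: reduce E->T. Stack=[( ( E + ( ( E] ptr=9 lookahead=) remaining=[) * id ) ) ) $]
Step 19: shift ). Stack=[( ( E + ( ( E )] ptr=10 lookahead=* remaining=[* id ) ) ) $]

Answer: 10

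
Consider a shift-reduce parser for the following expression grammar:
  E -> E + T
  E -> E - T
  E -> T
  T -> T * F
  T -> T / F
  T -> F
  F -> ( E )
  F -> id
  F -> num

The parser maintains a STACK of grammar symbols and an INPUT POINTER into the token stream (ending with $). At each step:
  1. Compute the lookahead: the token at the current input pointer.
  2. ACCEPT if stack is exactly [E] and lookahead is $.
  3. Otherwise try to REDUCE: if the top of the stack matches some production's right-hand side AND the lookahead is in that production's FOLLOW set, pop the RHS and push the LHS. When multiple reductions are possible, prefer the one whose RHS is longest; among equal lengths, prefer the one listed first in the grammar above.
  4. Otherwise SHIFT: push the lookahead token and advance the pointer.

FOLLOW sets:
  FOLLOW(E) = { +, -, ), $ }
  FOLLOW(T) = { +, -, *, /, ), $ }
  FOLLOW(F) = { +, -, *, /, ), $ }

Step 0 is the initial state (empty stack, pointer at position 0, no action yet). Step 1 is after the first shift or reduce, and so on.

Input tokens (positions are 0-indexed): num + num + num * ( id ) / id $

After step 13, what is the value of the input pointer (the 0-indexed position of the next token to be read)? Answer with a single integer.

Step 1: shift num. Stack=[num] ptr=1 lookahead=+ remaining=[+ num + num * ( id ) / id $]
Step 2: reduce F->num. Stack=[F] ptr=1 lookahead=+ remaining=[+ num + num * ( id ) / id $]
Step 3: reduce T->F. Stack=[T] ptr=1 lookahead=+ remaining=[+ num + num * ( id ) / id $]
Step 4: reduce E->T. Stack=[E] ptr=1 lookahead=+ remaining=[+ num + num * ( id ) / id $]
Step 5: shift +. Stack=[E +] ptr=2 lookahead=num remaining=[num + num * ( id ) / id $]
Step 6: shift num. Stack=[E + num] ptr=3 lookahead=+ remaining=[+ num * ( id ) / id $]
Step 7: reduce F->num. Stack=[E + F] ptr=3 lookahead=+ remaining=[+ num * ( id ) / id $]
Step 8: reduce T->F. Stack=[E + T] ptr=3 lookahead=+ remaining=[+ num * ( id ) / id $]
Step 9: reduce E->E + T. Stack=[E] ptr=3 lookahead=+ remaining=[+ num * ( id ) / id $]
Step 10: shift +. Stack=[E +] ptr=4 lookahead=num remaining=[num * ( id ) / id $]
Step 11: shift num. Stack=[E + num] ptr=5 lookahead=* remaining=[* ( id ) / id $]
Step 12: reduce F->num. Stack=[E + F] ptr=5 lookahead=* remaining=[* ( id ) / id $]
Step 13: reduce T->F. Stack=[E + T] ptr=5 lookahead=* remaining=[* ( id ) / id $]

Answer: 5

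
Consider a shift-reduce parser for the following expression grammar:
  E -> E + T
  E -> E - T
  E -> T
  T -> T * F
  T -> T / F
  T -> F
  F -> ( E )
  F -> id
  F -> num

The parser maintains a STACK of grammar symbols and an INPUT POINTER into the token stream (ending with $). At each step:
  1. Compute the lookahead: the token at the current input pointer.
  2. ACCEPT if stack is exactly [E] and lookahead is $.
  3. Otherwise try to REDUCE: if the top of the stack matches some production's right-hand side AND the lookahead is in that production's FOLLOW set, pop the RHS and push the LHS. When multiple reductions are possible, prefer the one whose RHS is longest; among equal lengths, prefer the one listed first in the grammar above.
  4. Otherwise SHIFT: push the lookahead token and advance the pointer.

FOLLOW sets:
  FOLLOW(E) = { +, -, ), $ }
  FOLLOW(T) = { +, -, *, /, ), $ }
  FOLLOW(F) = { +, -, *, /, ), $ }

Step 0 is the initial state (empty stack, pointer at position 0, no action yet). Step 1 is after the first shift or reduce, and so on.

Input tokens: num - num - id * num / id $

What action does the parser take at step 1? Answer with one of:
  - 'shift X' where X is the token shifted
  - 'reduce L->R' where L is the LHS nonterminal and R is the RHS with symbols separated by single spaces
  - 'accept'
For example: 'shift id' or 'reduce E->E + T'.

Answer: shift num

Derivation:
Step 1: shift num. Stack=[num] ptr=1 lookahead=- remaining=[- num - id * num / id $]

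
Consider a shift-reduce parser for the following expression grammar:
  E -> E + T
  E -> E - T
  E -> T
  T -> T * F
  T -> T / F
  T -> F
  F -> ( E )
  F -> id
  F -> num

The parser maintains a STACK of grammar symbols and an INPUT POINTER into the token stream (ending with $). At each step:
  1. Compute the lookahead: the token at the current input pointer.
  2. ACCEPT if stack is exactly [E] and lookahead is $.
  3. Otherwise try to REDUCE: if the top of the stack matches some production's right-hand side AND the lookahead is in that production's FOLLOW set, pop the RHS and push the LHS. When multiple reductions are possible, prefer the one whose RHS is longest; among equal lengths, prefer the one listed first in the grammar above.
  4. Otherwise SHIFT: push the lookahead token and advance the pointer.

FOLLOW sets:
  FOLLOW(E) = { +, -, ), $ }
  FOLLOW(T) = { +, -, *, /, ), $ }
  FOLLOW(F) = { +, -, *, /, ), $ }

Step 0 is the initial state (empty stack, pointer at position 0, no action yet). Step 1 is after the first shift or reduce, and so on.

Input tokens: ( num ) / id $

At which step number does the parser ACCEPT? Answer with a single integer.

Step 1: shift (. Stack=[(] ptr=1 lookahead=num remaining=[num ) / id $]
Step 2: shift num. Stack=[( num] ptr=2 lookahead=) remaining=[) / id $]
Step 3: reduce F->num. Stack=[( F] ptr=2 lookahead=) remaining=[) / id $]
Step 4: reduce T->F. Stack=[( T] ptr=2 lookahead=) remaining=[) / id $]
Step 5: reduce E->T. Stack=[( E] ptr=2 lookahead=) remaining=[) / id $]
Step 6: shift ). Stack=[( E )] ptr=3 lookahead=/ remaining=[/ id $]
Step 7: reduce F->( E ). Stack=[F] ptr=3 lookahead=/ remaining=[/ id $]
Step 8: reduce T->F. Stack=[T] ptr=3 lookahead=/ remaining=[/ id $]
Step 9: shift /. Stack=[T /] ptr=4 lookahead=id remaining=[id $]
Step 10: shift id. Stack=[T / id] ptr=5 lookahead=$ remaining=[$]
Step 11: reduce F->id. Stack=[T / F] ptr=5 lookahead=$ remaining=[$]
Step 12: reduce T->T / F. Stack=[T] ptr=5 lookahead=$ remaining=[$]
Step 13: reduce E->T. Stack=[E] ptr=5 lookahead=$ remaining=[$]
Step 14: accept. Stack=[E] ptr=5 lookahead=$ remaining=[$]

Answer: 14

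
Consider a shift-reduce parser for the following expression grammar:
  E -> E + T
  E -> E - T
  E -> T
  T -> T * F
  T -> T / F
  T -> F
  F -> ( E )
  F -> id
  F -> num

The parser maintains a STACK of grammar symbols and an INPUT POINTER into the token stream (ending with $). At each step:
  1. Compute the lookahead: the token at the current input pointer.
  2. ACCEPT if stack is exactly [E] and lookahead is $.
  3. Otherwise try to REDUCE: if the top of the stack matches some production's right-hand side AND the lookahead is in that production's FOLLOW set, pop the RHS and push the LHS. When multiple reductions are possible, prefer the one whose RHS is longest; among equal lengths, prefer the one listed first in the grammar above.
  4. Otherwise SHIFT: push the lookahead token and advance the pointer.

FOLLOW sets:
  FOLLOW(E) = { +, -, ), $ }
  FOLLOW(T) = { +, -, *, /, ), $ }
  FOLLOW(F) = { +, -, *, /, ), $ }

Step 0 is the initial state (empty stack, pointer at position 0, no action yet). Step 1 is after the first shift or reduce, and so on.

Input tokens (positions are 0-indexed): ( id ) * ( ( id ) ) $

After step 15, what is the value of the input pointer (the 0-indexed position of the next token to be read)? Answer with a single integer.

Answer: 7

Derivation:
Step 1: shift (. Stack=[(] ptr=1 lookahead=id remaining=[id ) * ( ( id ) ) $]
Step 2: shift id. Stack=[( id] ptr=2 lookahead=) remaining=[) * ( ( id ) ) $]
Step 3: reduce F->id. Stack=[( F] ptr=2 lookahead=) remaining=[) * ( ( id ) ) $]
Step 4: reduce T->F. Stack=[( T] ptr=2 lookahead=) remaining=[) * ( ( id ) ) $]
Step 5: reduce E->T. Stack=[( E] ptr=2 lookahead=) remaining=[) * ( ( id ) ) $]
Step 6: shift ). Stack=[( E )] ptr=3 lookahead=* remaining=[* ( ( id ) ) $]
Step 7: reduce F->( E ). Stack=[F] ptr=3 lookahead=* remaining=[* ( ( id ) ) $]
Step 8: reduce T->F. Stack=[T] ptr=3 lookahead=* remaining=[* ( ( id ) ) $]
Step 9: shift *. Stack=[T *] ptr=4 lookahead=( remaining=[( ( id ) ) $]
Step 10: shift (. Stack=[T * (] ptr=5 lookahead=( remaining=[( id ) ) $]
Step 11: shift (. Stack=[T * ( (] ptr=6 lookahead=id remaining=[id ) ) $]
Step 12: shift id. Stack=[T * ( ( id] ptr=7 lookahead=) remaining=[) ) $]
Step 13: reduce F->id. Stack=[T * ( ( F] ptr=7 lookahead=) remaining=[) ) $]
Step 14: reduce T->F. Stack=[T * ( ( T] ptr=7 lookahead=) remaining=[) ) $]
Step 15: reduce E->T. Stack=[T * ( ( E] ptr=7 lookahead=) remaining=[) ) $]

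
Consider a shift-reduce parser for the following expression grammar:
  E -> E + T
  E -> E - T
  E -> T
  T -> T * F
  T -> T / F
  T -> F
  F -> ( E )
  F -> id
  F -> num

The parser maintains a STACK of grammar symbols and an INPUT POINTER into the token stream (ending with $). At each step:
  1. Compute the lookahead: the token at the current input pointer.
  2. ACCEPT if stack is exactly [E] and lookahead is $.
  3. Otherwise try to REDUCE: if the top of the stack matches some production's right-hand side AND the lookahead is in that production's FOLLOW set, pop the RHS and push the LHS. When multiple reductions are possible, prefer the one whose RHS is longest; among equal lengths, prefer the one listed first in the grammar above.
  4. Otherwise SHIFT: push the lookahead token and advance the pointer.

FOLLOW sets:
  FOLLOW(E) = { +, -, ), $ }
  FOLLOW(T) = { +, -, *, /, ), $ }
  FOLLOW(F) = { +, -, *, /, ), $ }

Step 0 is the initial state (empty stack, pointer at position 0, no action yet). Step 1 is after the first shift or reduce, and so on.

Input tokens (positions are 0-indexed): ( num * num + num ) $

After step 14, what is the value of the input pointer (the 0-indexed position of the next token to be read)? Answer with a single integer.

Step 1: shift (. Stack=[(] ptr=1 lookahead=num remaining=[num * num + num ) $]
Step 2: shift num. Stack=[( num] ptr=2 lookahead=* remaining=[* num + num ) $]
Step 3: reduce F->num. Stack=[( F] ptr=2 lookahead=* remaining=[* num + num ) $]
Step 4: reduce T->F. Stack=[( T] ptr=2 lookahead=* remaining=[* num + num ) $]
Step 5: shift *. Stack=[( T *] ptr=3 lookahead=num remaining=[num + num ) $]
Step 6: shift num. Stack=[( T * num] ptr=4 lookahead=+ remaining=[+ num ) $]
Step 7: reduce F->num. Stack=[( T * F] ptr=4 lookahead=+ remaining=[+ num ) $]
Step 8: reduce T->T * F. Stack=[( T] ptr=4 lookahead=+ remaining=[+ num ) $]
Step 9: reduce E->T. Stack=[( E] ptr=4 lookahead=+ remaining=[+ num ) $]
Step 10: shift +. Stack=[( E +] ptr=5 lookahead=num remaining=[num ) $]
Step 11: shift num. Stack=[( E + num] ptr=6 lookahead=) remaining=[) $]
Step 12: reduce F->num. Stack=[( E + F] ptr=6 lookahead=) remaining=[) $]
Step 13: reduce T->F. Stack=[( E + T] ptr=6 lookahead=) remaining=[) $]
Step 14: reduce E->E + T. Stack=[( E] ptr=6 lookahead=) remaining=[) $]

Answer: 6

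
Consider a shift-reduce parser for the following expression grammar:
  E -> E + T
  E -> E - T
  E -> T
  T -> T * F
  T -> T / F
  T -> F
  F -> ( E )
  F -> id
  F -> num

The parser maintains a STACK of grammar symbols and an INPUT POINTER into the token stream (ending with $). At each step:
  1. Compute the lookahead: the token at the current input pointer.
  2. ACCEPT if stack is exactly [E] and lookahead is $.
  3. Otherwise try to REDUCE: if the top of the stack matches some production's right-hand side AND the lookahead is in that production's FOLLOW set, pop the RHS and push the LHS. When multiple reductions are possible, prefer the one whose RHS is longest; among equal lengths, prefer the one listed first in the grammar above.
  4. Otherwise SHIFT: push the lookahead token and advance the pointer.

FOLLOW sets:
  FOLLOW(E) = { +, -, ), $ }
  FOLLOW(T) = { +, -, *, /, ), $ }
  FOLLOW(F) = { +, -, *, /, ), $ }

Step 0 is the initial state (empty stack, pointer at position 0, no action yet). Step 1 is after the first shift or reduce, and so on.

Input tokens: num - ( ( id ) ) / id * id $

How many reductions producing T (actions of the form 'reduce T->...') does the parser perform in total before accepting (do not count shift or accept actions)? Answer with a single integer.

Step 1: shift num. Stack=[num] ptr=1 lookahead=- remaining=[- ( ( id ) ) / id * id $]
Step 2: reduce F->num. Stack=[F] ptr=1 lookahead=- remaining=[- ( ( id ) ) / id * id $]
Step 3: reduce T->F. Stack=[T] ptr=1 lookahead=- remaining=[- ( ( id ) ) / id * id $]
Step 4: reduce E->T. Stack=[E] ptr=1 lookahead=- remaining=[- ( ( id ) ) / id * id $]
Step 5: shift -. Stack=[E -] ptr=2 lookahead=( remaining=[( ( id ) ) / id * id $]
Step 6: shift (. Stack=[E - (] ptr=3 lookahead=( remaining=[( id ) ) / id * id $]
Step 7: shift (. Stack=[E - ( (] ptr=4 lookahead=id remaining=[id ) ) / id * id $]
Step 8: shift id. Stack=[E - ( ( id] ptr=5 lookahead=) remaining=[) ) / id * id $]
Step 9: reduce F->id. Stack=[E - ( ( F] ptr=5 lookahead=) remaining=[) ) / id * id $]
Step 10: reduce T->F. Stack=[E - ( ( T] ptr=5 lookahead=) remaining=[) ) / id * id $]
Step 11: reduce E->T. Stack=[E - ( ( E] ptr=5 lookahead=) remaining=[) ) / id * id $]
Step 12: shift ). Stack=[E - ( ( E )] ptr=6 lookahead=) remaining=[) / id * id $]
Step 13: reduce F->( E ). Stack=[E - ( F] ptr=6 lookahead=) remaining=[) / id * id $]
Step 14: reduce T->F. Stack=[E - ( T] ptr=6 lookahead=) remaining=[) / id * id $]
Step 15: reduce E->T. Stack=[E - ( E] ptr=6 lookahead=) remaining=[) / id * id $]
Step 16: shift ). Stack=[E - ( E )] ptr=7 lookahead=/ remaining=[/ id * id $]
Step 17: reduce F->( E ). Stack=[E - F] ptr=7 lookahead=/ remaining=[/ id * id $]
Step 18: reduce T->F. Stack=[E - T] ptr=7 lookahead=/ remaining=[/ id * id $]
Step 19: shift /. Stack=[E - T /] ptr=8 lookahead=id remaining=[id * id $]
Step 20: shift id. Stack=[E - T / id] ptr=9 lookahead=* remaining=[* id $]
Step 21: reduce F->id. Stack=[E - T / F] ptr=9 lookahead=* remaining=[* id $]
Step 22: reduce T->T / F. Stack=[E - T] ptr=9 lookahead=* remaining=[* id $]
Step 23: shift *. Stack=[E - T *] ptr=10 lookahead=id remaining=[id $]
Step 24: shift id. Stack=[E - T * id] ptr=11 lookahead=$ remaining=[$]
Step 25: reduce F->id. Stack=[E - T * F] ptr=11 lookahead=$ remaining=[$]
Step 26: reduce T->T * F. Stack=[E - T] ptr=11 lookahead=$ remaining=[$]
Step 27: reduce E->E - T. Stack=[E] ptr=11 lookahead=$ remaining=[$]
Step 28: accept. Stack=[E] ptr=11 lookahead=$ remaining=[$]

Answer: 6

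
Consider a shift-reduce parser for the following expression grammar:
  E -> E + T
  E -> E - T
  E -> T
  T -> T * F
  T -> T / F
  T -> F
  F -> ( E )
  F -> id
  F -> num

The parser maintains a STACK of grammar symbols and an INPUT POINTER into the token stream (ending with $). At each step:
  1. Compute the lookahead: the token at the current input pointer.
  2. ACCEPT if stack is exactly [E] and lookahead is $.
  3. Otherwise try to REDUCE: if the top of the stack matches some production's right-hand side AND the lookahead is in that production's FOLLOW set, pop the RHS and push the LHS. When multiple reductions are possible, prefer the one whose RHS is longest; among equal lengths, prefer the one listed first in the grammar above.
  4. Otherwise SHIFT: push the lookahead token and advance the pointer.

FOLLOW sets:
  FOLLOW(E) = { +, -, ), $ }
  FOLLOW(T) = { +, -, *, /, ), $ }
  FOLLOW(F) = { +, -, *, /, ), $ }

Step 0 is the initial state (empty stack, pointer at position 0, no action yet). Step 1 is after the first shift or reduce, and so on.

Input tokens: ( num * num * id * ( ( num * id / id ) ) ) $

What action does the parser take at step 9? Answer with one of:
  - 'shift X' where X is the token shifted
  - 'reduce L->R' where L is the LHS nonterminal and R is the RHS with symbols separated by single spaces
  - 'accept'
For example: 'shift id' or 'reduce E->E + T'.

Answer: shift *

Derivation:
Step 1: shift (. Stack=[(] ptr=1 lookahead=num remaining=[num * num * id * ( ( num * id / id ) ) ) $]
Step 2: shift num. Stack=[( num] ptr=2 lookahead=* remaining=[* num * id * ( ( num * id / id ) ) ) $]
Step 3: reduce F->num. Stack=[( F] ptr=2 lookahead=* remaining=[* num * id * ( ( num * id / id ) ) ) $]
Step 4: reduce T->F. Stack=[( T] ptr=2 lookahead=* remaining=[* num * id * ( ( num * id / id ) ) ) $]
Step 5: shift *. Stack=[( T *] ptr=3 lookahead=num remaining=[num * id * ( ( num * id / id ) ) ) $]
Step 6: shift num. Stack=[( T * num] ptr=4 lookahead=* remaining=[* id * ( ( num * id / id ) ) ) $]
Step 7: reduce F->num. Stack=[( T * F] ptr=4 lookahead=* remaining=[* id * ( ( num * id / id ) ) ) $]
Step 8: reduce T->T * F. Stack=[( T] ptr=4 lookahead=* remaining=[* id * ( ( num * id / id ) ) ) $]
Step 9: shift *. Stack=[( T *] ptr=5 lookahead=id remaining=[id * ( ( num * id / id ) ) ) $]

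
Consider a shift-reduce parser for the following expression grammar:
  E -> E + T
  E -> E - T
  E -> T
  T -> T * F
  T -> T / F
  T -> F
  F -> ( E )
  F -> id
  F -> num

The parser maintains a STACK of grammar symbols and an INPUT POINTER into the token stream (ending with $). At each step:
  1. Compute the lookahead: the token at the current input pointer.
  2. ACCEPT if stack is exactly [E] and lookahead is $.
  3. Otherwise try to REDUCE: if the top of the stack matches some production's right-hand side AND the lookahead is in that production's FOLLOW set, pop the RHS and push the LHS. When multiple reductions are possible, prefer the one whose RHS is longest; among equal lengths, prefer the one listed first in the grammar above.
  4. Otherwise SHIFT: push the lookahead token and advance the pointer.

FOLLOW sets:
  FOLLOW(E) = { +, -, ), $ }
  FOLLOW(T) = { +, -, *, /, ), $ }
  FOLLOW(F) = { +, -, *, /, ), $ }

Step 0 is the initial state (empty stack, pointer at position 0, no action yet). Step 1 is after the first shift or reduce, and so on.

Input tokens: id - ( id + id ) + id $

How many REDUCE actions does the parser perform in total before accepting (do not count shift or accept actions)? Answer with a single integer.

Step 1: shift id. Stack=[id] ptr=1 lookahead=- remaining=[- ( id + id ) + id $]
Step 2: reduce F->id. Stack=[F] ptr=1 lookahead=- remaining=[- ( id + id ) + id $]
Step 3: reduce T->F. Stack=[T] ptr=1 lookahead=- remaining=[- ( id + id ) + id $]
Step 4: reduce E->T. Stack=[E] ptr=1 lookahead=- remaining=[- ( id + id ) + id $]
Step 5: shift -. Stack=[E -] ptr=2 lookahead=( remaining=[( id + id ) + id $]
Step 6: shift (. Stack=[E - (] ptr=3 lookahead=id remaining=[id + id ) + id $]
Step 7: shift id. Stack=[E - ( id] ptr=4 lookahead=+ remaining=[+ id ) + id $]
Step 8: reduce F->id. Stack=[E - ( F] ptr=4 lookahead=+ remaining=[+ id ) + id $]
Step 9: reduce T->F. Stack=[E - ( T] ptr=4 lookahead=+ remaining=[+ id ) + id $]
Step 10: reduce E->T. Stack=[E - ( E] ptr=4 lookahead=+ remaining=[+ id ) + id $]
Step 11: shift +. Stack=[E - ( E +] ptr=5 lookahead=id remaining=[id ) + id $]
Step 12: shift id. Stack=[E - ( E + id] ptr=6 lookahead=) remaining=[) + id $]
Step 13: reduce F->id. Stack=[E - ( E + F] ptr=6 lookahead=) remaining=[) + id $]
Step 14: reduce T->F. Stack=[E - ( E + T] ptr=6 lookahead=) remaining=[) + id $]
Step 15: reduce E->E + T. Stack=[E - ( E] ptr=6 lookahead=) remaining=[) + id $]
Step 16: shift ). Stack=[E - ( E )] ptr=7 lookahead=+ remaining=[+ id $]
Step 17: reduce F->( E ). Stack=[E - F] ptr=7 lookahead=+ remaining=[+ id $]
Step 18: reduce T->F. Stack=[E - T] ptr=7 lookahead=+ remaining=[+ id $]
Step 19: reduce E->E - T. Stack=[E] ptr=7 lookahead=+ remaining=[+ id $]
Step 20: shift +. Stack=[E +] ptr=8 lookahead=id remaining=[id $]
Step 21: shift id. Stack=[E + id] ptr=9 lookahead=$ remaining=[$]
Step 22: reduce F->id. Stack=[E + F] ptr=9 lookahead=$ remaining=[$]
Step 23: reduce T->F. Stack=[E + T] ptr=9 lookahead=$ remaining=[$]
Step 24: reduce E->E + T. Stack=[E] ptr=9 lookahead=$ remaining=[$]
Step 25: accept. Stack=[E] ptr=9 lookahead=$ remaining=[$]

Answer: 15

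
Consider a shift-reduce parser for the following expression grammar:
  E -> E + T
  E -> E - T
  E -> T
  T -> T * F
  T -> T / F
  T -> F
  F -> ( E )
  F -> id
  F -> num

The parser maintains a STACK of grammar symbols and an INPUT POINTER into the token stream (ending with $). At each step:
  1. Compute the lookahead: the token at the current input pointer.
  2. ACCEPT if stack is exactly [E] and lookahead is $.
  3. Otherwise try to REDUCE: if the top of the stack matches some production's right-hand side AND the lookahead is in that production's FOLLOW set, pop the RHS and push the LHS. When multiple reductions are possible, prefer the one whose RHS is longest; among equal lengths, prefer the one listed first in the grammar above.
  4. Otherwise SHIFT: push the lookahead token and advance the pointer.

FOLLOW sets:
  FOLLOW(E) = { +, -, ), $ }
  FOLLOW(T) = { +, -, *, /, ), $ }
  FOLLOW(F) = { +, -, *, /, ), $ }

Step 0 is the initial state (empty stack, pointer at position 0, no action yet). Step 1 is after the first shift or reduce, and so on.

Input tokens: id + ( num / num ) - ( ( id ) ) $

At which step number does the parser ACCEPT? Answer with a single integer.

Answer: 34

Derivation:
Step 1: shift id. Stack=[id] ptr=1 lookahead=+ remaining=[+ ( num / num ) - ( ( id ) ) $]
Step 2: reduce F->id. Stack=[F] ptr=1 lookahead=+ remaining=[+ ( num / num ) - ( ( id ) ) $]
Step 3: reduce T->F. Stack=[T] ptr=1 lookahead=+ remaining=[+ ( num / num ) - ( ( id ) ) $]
Step 4: reduce E->T. Stack=[E] ptr=1 lookahead=+ remaining=[+ ( num / num ) - ( ( id ) ) $]
Step 5: shift +. Stack=[E +] ptr=2 lookahead=( remaining=[( num / num ) - ( ( id ) ) $]
Step 6: shift (. Stack=[E + (] ptr=3 lookahead=num remaining=[num / num ) - ( ( id ) ) $]
Step 7: shift num. Stack=[E + ( num] ptr=4 lookahead=/ remaining=[/ num ) - ( ( id ) ) $]
Step 8: reduce F->num. Stack=[E + ( F] ptr=4 lookahead=/ remaining=[/ num ) - ( ( id ) ) $]
Step 9: reduce T->F. Stack=[E + ( T] ptr=4 lookahead=/ remaining=[/ num ) - ( ( id ) ) $]
Step 10: shift /. Stack=[E + ( T /] ptr=5 lookahead=num remaining=[num ) - ( ( id ) ) $]
Step 11: shift num. Stack=[E + ( T / num] ptr=6 lookahead=) remaining=[) - ( ( id ) ) $]
Step 12: reduce F->num. Stack=[E + ( T / F] ptr=6 lookahead=) remaining=[) - ( ( id ) ) $]
Step 13: reduce T->T / F. Stack=[E + ( T] ptr=6 lookahead=) remaining=[) - ( ( id ) ) $]
Step 14: reduce E->T. Stack=[E + ( E] ptr=6 lookahead=) remaining=[) - ( ( id ) ) $]
Step 15: shift ). Stack=[E + ( E )] ptr=7 lookahead=- remaining=[- ( ( id ) ) $]
Step 16: reduce F->( E ). Stack=[E + F] ptr=7 lookahead=- remaining=[- ( ( id ) ) $]
Step 17: reduce T->F. Stack=[E + T] ptr=7 lookahead=- remaining=[- ( ( id ) ) $]
Step 18: reduce E->E + T. Stack=[E] ptr=7 lookahead=- remaining=[- ( ( id ) ) $]
Step 19: shift -. Stack=[E -] ptr=8 lookahead=( remaining=[( ( id ) ) $]
Step 20: shift (. Stack=[E - (] ptr=9 lookahead=( remaining=[( id ) ) $]
Step 21: shift (. Stack=[E - ( (] ptr=10 lookahead=id remaining=[id ) ) $]
Step 22: shift id. Stack=[E - ( ( id] ptr=11 lookahead=) remaining=[) ) $]
Step 23: reduce F->id. Stack=[E - ( ( F] ptr=11 lookahead=) remaining=[) ) $]
Step 24: reduce T->F. Stack=[E - ( ( T] ptr=11 lookahead=) remaining=[) ) $]
Step 25: reduce E->T. Stack=[E - ( ( E] ptr=11 lookahead=) remaining=[) ) $]
Step 26: shift ). Stack=[E - ( ( E )] ptr=12 lookahead=) remaining=[) $]
Step 27: reduce F->( E ). Stack=[E - ( F] ptr=12 lookahead=) remaining=[) $]
Step 28: reduce T->F. Stack=[E - ( T] ptr=12 lookahead=) remaining=[) $]
Step 29: reduce E->T. Stack=[E - ( E] ptr=12 lookahead=) remaining=[) $]
Step 30: shift ). Stack=[E - ( E )] ptr=13 lookahead=$ remaining=[$]
Step 31: reduce F->( E ). Stack=[E - F] ptr=13 lookahead=$ remaining=[$]
Step 32: reduce T->F. Stack=[E - T] ptr=13 lookahead=$ remaining=[$]
Step 33: reduce E->E - T. Stack=[E] ptr=13 lookahead=$ remaining=[$]
Step 34: accept. Stack=[E] ptr=13 lookahead=$ remaining=[$]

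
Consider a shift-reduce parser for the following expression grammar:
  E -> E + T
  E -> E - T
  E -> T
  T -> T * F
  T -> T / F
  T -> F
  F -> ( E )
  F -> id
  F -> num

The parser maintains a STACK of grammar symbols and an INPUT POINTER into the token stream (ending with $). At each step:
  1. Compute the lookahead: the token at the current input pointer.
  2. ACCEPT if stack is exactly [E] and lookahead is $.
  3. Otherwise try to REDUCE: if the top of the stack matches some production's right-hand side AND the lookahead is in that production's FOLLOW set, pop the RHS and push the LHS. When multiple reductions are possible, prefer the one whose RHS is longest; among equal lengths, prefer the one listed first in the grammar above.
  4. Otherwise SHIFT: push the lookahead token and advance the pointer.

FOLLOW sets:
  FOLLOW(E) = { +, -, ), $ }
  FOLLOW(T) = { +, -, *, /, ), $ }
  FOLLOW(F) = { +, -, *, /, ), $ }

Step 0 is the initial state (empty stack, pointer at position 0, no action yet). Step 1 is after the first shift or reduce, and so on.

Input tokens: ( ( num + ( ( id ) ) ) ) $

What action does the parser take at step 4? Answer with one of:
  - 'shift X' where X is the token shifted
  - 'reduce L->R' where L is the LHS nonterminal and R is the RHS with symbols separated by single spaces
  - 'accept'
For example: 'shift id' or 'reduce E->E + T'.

Step 1: shift (. Stack=[(] ptr=1 lookahead=( remaining=[( num + ( ( id ) ) ) ) $]
Step 2: shift (. Stack=[( (] ptr=2 lookahead=num remaining=[num + ( ( id ) ) ) ) $]
Step 3: shift num. Stack=[( ( num] ptr=3 lookahead=+ remaining=[+ ( ( id ) ) ) ) $]
Step 4: reduce F->num. Stack=[( ( F] ptr=3 lookahead=+ remaining=[+ ( ( id ) ) ) ) $]

Answer: reduce F->num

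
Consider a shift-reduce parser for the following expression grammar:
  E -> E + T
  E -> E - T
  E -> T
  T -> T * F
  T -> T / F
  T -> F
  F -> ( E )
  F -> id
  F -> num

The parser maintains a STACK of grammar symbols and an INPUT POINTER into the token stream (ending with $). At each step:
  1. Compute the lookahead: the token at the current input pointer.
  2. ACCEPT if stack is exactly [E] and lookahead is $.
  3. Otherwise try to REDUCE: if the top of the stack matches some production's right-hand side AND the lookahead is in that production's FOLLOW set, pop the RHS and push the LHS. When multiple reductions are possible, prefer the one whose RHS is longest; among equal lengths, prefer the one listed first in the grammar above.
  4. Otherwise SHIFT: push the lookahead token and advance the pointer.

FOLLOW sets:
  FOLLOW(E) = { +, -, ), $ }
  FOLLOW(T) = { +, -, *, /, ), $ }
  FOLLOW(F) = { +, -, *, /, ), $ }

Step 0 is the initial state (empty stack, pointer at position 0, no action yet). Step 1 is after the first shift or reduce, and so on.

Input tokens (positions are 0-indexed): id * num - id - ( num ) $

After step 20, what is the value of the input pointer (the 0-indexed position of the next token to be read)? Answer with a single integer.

Step 1: shift id. Stack=[id] ptr=1 lookahead=* remaining=[* num - id - ( num ) $]
Step 2: reduce F->id. Stack=[F] ptr=1 lookahead=* remaining=[* num - id - ( num ) $]
Step 3: reduce T->F. Stack=[T] ptr=1 lookahead=* remaining=[* num - id - ( num ) $]
Step 4: shift *. Stack=[T *] ptr=2 lookahead=num remaining=[num - id - ( num ) $]
Step 5: shift num. Stack=[T * num] ptr=3 lookahead=- remaining=[- id - ( num ) $]
Step 6: reduce F->num. Stack=[T * F] ptr=3 lookahead=- remaining=[- id - ( num ) $]
Step 7: reduce T->T * F. Stack=[T] ptr=3 lookahead=- remaining=[- id - ( num ) $]
Step 8: reduce E->T. Stack=[E] ptr=3 lookahead=- remaining=[- id - ( num ) $]
Step 9: shift -. Stack=[E -] ptr=4 lookahead=id remaining=[id - ( num ) $]
Step 10: shift id. Stack=[E - id] ptr=5 lookahead=- remaining=[- ( num ) $]
Step 11: reduce F->id. Stack=[E - F] ptr=5 lookahead=- remaining=[- ( num ) $]
Step 12: reduce T->F. Stack=[E - T] ptr=5 lookahead=- remaining=[- ( num ) $]
Step 13: reduce E->E - T. Stack=[E] ptr=5 lookahead=- remaining=[- ( num ) $]
Step 14: shift -. Stack=[E -] ptr=6 lookahead=( remaining=[( num ) $]
Step 15: shift (. Stack=[E - (] ptr=7 lookahead=num remaining=[num ) $]
Step 16: shift num. Stack=[E - ( num] ptr=8 lookahead=) remaining=[) $]
Step 17: reduce F->num. Stack=[E - ( F] ptr=8 lookahead=) remaining=[) $]
Step 18: reduce T->F. Stack=[E - ( T] ptr=8 lookahead=) remaining=[) $]
Step 19: reduce E->T. Stack=[E - ( E] ptr=8 lookahead=) remaining=[) $]
Step 20: shift ). Stack=[E - ( E )] ptr=9 lookahead=$ remaining=[$]

Answer: 9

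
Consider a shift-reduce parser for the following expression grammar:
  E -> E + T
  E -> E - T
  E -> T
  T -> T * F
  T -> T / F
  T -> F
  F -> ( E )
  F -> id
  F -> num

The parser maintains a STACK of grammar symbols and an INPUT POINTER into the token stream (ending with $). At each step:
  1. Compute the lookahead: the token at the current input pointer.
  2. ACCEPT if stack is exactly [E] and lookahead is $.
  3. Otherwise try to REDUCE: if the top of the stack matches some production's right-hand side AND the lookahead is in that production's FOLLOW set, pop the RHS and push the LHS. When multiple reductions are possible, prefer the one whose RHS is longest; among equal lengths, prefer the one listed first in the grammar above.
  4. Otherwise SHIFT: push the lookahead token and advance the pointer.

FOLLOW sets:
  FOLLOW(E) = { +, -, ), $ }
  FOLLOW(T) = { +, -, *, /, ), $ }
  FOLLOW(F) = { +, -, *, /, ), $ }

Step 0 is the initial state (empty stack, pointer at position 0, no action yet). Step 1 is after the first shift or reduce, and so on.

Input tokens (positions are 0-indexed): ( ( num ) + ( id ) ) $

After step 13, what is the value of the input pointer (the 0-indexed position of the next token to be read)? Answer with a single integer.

Answer: 7

Derivation:
Step 1: shift (. Stack=[(] ptr=1 lookahead=( remaining=[( num ) + ( id ) ) $]
Step 2: shift (. Stack=[( (] ptr=2 lookahead=num remaining=[num ) + ( id ) ) $]
Step 3: shift num. Stack=[( ( num] ptr=3 lookahead=) remaining=[) + ( id ) ) $]
Step 4: reduce F->num. Stack=[( ( F] ptr=3 lookahead=) remaining=[) + ( id ) ) $]
Step 5: reduce T->F. Stack=[( ( T] ptr=3 lookahead=) remaining=[) + ( id ) ) $]
Step 6: reduce E->T. Stack=[( ( E] ptr=3 lookahead=) remaining=[) + ( id ) ) $]
Step 7: shift ). Stack=[( ( E )] ptr=4 lookahead=+ remaining=[+ ( id ) ) $]
Step 8: reduce F->( E ). Stack=[( F] ptr=4 lookahead=+ remaining=[+ ( id ) ) $]
Step 9: reduce T->F. Stack=[( T] ptr=4 lookahead=+ remaining=[+ ( id ) ) $]
Step 10: reduce E->T. Stack=[( E] ptr=4 lookahead=+ remaining=[+ ( id ) ) $]
Step 11: shift +. Stack=[( E +] ptr=5 lookahead=( remaining=[( id ) ) $]
Step 12: shift (. Stack=[( E + (] ptr=6 lookahead=id remaining=[id ) ) $]
Step 13: shift id. Stack=[( E + ( id] ptr=7 lookahead=) remaining=[) ) $]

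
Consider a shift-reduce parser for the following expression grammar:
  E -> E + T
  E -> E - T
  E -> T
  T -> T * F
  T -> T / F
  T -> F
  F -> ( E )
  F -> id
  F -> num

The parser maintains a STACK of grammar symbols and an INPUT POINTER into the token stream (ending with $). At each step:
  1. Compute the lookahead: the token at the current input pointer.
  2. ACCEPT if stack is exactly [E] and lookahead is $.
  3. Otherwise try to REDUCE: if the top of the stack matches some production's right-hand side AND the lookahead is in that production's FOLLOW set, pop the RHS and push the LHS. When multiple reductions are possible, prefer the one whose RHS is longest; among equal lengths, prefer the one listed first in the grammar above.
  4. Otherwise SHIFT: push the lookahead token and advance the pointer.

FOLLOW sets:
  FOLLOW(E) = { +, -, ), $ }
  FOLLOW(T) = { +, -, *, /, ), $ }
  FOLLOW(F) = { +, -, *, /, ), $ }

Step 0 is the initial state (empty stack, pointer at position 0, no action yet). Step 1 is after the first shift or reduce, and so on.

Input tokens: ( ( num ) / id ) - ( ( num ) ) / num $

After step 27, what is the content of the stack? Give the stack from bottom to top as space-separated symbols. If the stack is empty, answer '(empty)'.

Answer: E - ( F

Derivation:
Step 1: shift (. Stack=[(] ptr=1 lookahead=( remaining=[( num ) / id ) - ( ( num ) ) / num $]
Step 2: shift (. Stack=[( (] ptr=2 lookahead=num remaining=[num ) / id ) - ( ( num ) ) / num $]
Step 3: shift num. Stack=[( ( num] ptr=3 lookahead=) remaining=[) / id ) - ( ( num ) ) / num $]
Step 4: reduce F->num. Stack=[( ( F] ptr=3 lookahead=) remaining=[) / id ) - ( ( num ) ) / num $]
Step 5: reduce T->F. Stack=[( ( T] ptr=3 lookahead=) remaining=[) / id ) - ( ( num ) ) / num $]
Step 6: reduce E->T. Stack=[( ( E] ptr=3 lookahead=) remaining=[) / id ) - ( ( num ) ) / num $]
Step 7: shift ). Stack=[( ( E )] ptr=4 lookahead=/ remaining=[/ id ) - ( ( num ) ) / num $]
Step 8: reduce F->( E ). Stack=[( F] ptr=4 lookahead=/ remaining=[/ id ) - ( ( num ) ) / num $]
Step 9: reduce T->F. Stack=[( T] ptr=4 lookahead=/ remaining=[/ id ) - ( ( num ) ) / num $]
Step 10: shift /. Stack=[( T /] ptr=5 lookahead=id remaining=[id ) - ( ( num ) ) / num $]
Step 11: shift id. Stack=[( T / id] ptr=6 lookahead=) remaining=[) - ( ( num ) ) / num $]
Step 12: reduce F->id. Stack=[( T / F] ptr=6 lookahead=) remaining=[) - ( ( num ) ) / num $]
Step 13: reduce T->T / F. Stack=[( T] ptr=6 lookahead=) remaining=[) - ( ( num ) ) / num $]
Step 14: reduce E->T. Stack=[( E] ptr=6 lookahead=) remaining=[) - ( ( num ) ) / num $]
Step 15: shift ). Stack=[( E )] ptr=7 lookahead=- remaining=[- ( ( num ) ) / num $]
Step 16: reduce F->( E ). Stack=[F] ptr=7 lookahead=- remaining=[- ( ( num ) ) / num $]
Step 17: reduce T->F. Stack=[T] ptr=7 lookahead=- remaining=[- ( ( num ) ) / num $]
Step 18: reduce E->T. Stack=[E] ptr=7 lookahead=- remaining=[- ( ( num ) ) / num $]
Step 19: shift -. Stack=[E -] ptr=8 lookahead=( remaining=[( ( num ) ) / num $]
Step 20: shift (. Stack=[E - (] ptr=9 lookahead=( remaining=[( num ) ) / num $]
Step 21: shift (. Stack=[E - ( (] ptr=10 lookahead=num remaining=[num ) ) / num $]
Step 22: shift num. Stack=[E - ( ( num] ptr=11 lookahead=) remaining=[) ) / num $]
Step 23: reduce F->num. Stack=[E - ( ( F] ptr=11 lookahead=) remaining=[) ) / num $]
Step 24: reduce T->F. Stack=[E - ( ( T] ptr=11 lookahead=) remaining=[) ) / num $]
Step 25: reduce E->T. Stack=[E - ( ( E] ptr=11 lookahead=) remaining=[) ) / num $]
Step 26: shift ). Stack=[E - ( ( E )] ptr=12 lookahead=) remaining=[) / num $]
Step 27: reduce F->( E ). Stack=[E - ( F] ptr=12 lookahead=) remaining=[) / num $]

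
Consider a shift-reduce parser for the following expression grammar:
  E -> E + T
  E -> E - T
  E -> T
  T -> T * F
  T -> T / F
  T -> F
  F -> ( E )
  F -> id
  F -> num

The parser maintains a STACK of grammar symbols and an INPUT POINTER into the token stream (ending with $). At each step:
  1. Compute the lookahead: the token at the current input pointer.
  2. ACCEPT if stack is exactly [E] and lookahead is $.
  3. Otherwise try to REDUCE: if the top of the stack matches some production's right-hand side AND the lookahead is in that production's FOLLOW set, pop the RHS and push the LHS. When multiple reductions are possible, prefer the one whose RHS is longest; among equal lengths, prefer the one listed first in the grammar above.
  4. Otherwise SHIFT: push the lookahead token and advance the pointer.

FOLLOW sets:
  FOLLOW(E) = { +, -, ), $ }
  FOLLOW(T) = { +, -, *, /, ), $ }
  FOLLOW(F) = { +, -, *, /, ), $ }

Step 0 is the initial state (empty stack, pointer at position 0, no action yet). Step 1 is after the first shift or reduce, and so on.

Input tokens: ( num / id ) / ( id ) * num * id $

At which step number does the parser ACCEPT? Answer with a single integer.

Step 1: shift (. Stack=[(] ptr=1 lookahead=num remaining=[num / id ) / ( id ) * num * id $]
Step 2: shift num. Stack=[( num] ptr=2 lookahead=/ remaining=[/ id ) / ( id ) * num * id $]
Step 3: reduce F->num. Stack=[( F] ptr=2 lookahead=/ remaining=[/ id ) / ( id ) * num * id $]
Step 4: reduce T->F. Stack=[( T] ptr=2 lookahead=/ remaining=[/ id ) / ( id ) * num * id $]
Step 5: shift /. Stack=[( T /] ptr=3 lookahead=id remaining=[id ) / ( id ) * num * id $]
Step 6: shift id. Stack=[( T / id] ptr=4 lookahead=) remaining=[) / ( id ) * num * id $]
Step 7: reduce F->id. Stack=[( T / F] ptr=4 lookahead=) remaining=[) / ( id ) * num * id $]
Step 8: reduce T->T / F. Stack=[( T] ptr=4 lookahead=) remaining=[) / ( id ) * num * id $]
Step 9: reduce E->T. Stack=[( E] ptr=4 lookahead=) remaining=[) / ( id ) * num * id $]
Step 10: shift ). Stack=[( E )] ptr=5 lookahead=/ remaining=[/ ( id ) * num * id $]
Step 11: reduce F->( E ). Stack=[F] ptr=5 lookahead=/ remaining=[/ ( id ) * num * id $]
Step 12: reduce T->F. Stack=[T] ptr=5 lookahead=/ remaining=[/ ( id ) * num * id $]
Step 13: shift /. Stack=[T /] ptr=6 lookahead=( remaining=[( id ) * num * id $]
Step 14: shift (. Stack=[T / (] ptr=7 lookahead=id remaining=[id ) * num * id $]
Step 15: shift id. Stack=[T / ( id] ptr=8 lookahead=) remaining=[) * num * id $]
Step 16: reduce F->id. Stack=[T / ( F] ptr=8 lookahead=) remaining=[) * num * id $]
Step 17: reduce T->F. Stack=[T / ( T] ptr=8 lookahead=) remaining=[) * num * id $]
Step 18: reduce E->T. Stack=[T / ( E] ptr=8 lookahead=) remaining=[) * num * id $]
Step 19: shift ). Stack=[T / ( E )] ptr=9 lookahead=* remaining=[* num * id $]
Step 20: reduce F->( E ). Stack=[T / F] ptr=9 lookahead=* remaining=[* num * id $]
Step 21: reduce T->T / F. Stack=[T] ptr=9 lookahead=* remaining=[* num * id $]
Step 22: shift *. Stack=[T *] ptr=10 lookahead=num remaining=[num * id $]
Step 23: shift num. Stack=[T * num] ptr=11 lookahead=* remaining=[* id $]
Step 24: reduce F->num. Stack=[T * F] ptr=11 lookahead=* remaining=[* id $]
Step 25: reduce T->T * F. Stack=[T] ptr=11 lookahead=* remaining=[* id $]
Step 26: shift *. Stack=[T *] ptr=12 lookahead=id remaining=[id $]
Step 27: shift id. Stack=[T * id] ptr=13 lookahead=$ remaining=[$]
Step 28: reduce F->id. Stack=[T * F] ptr=13 lookahead=$ remaining=[$]
Step 29: reduce T->T * F. Stack=[T] ptr=13 lookahead=$ remaining=[$]
Step 30: reduce E->T. Stack=[E] ptr=13 lookahead=$ remaining=[$]
Step 31: accept. Stack=[E] ptr=13 lookahead=$ remaining=[$]

Answer: 31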